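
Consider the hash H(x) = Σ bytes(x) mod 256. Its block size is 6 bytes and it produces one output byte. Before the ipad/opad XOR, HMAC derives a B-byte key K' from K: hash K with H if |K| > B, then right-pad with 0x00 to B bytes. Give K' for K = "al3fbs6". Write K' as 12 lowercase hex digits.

710000000000

|K| = 7 > B = 6, so first hash the key.
H(K): sum = 97+108+51+102+98+115+54 = 625; mod 256 = 113 → 71.
Zero-pad H(K) = 71 to 6 bytes: K' = 71 00 00 00 00 00.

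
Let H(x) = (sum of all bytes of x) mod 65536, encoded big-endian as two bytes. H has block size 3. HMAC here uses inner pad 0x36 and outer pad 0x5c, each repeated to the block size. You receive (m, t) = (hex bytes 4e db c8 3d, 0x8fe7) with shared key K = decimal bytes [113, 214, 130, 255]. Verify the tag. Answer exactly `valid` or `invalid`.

Key decimal bytes [113, 214, 130, 255] = 71 d6 82 ff is 4 bytes > B = 3, so hash it first: H(key) = 02 c8, then zero-pad to 3 bytes: K' = 02 c8 00.
K' ⊕ ipad = 34 fe 36; K' ⊕ opad = 5e 94 5c.
Inner hash: sum = 52+254+54+78+219+200+61 = 918 → 03 96.
Outer hash (recomputed tag): sum = 94+148+92+3+150 = 487 → 01 e7.
Recomputed tag = 01e7; claimed = 8fe7 → mismatch.

invalid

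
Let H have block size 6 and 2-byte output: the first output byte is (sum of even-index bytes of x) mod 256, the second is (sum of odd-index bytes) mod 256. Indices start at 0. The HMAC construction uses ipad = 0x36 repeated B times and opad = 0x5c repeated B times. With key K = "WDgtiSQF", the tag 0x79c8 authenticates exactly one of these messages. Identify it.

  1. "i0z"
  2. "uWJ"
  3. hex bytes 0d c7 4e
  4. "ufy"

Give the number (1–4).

1

Key "WDgtiSQF" = 57 44 67 74 69 53 51 46 is 8 bytes > B = 6, so hash it first: H(key) = 78 51, then zero-pad to 6 bytes: K' = 78 51 00 00 00 00.
K' ⊕ ipad = 4e 67 36 36 36 36; K' ⊕ opad = 24 0d 5c 5c 5c 5c.
m1: inner = H(4e 67 36 36 36 36 69 30 7a) = 9d 03; tag = H(24 0d 5c 5c 5c 5c 9d 03) = 79c8 ← matches
m2: inner = H(4e 67 36 36 36 36 75 57 4a) = 79 2a; tag = H(24 0d 5c 5c 5c 5c 79 2a) = 55ef
m3: inner = H(4e 67 36 36 36 36 0d c7 4e) = 15 9a; tag = H(24 0d 5c 5c 5c 5c 15 9a) = f15f
m4: inner = H(4e 67 36 36 36 36 75 66 79) = a8 39; tag = H(24 0d 5c 5c 5c 5c a8 39) = 84fe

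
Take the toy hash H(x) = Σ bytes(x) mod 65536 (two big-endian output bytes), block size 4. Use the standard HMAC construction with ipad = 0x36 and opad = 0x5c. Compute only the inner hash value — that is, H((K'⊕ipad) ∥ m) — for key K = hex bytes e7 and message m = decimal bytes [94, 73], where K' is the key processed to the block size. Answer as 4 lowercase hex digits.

021a

Key hex bytes e7 is 1 byte ≤ B = 4; zero-pad to 4 bytes: K' = e7 00 00 00.
K' ⊕ ipad = d1 36 36 36.
Inner input = d1 36 36 36 ∥ 5e 49.
Inner hash: sum = 209+54+54+54+94+73 = 538 → 02 1a.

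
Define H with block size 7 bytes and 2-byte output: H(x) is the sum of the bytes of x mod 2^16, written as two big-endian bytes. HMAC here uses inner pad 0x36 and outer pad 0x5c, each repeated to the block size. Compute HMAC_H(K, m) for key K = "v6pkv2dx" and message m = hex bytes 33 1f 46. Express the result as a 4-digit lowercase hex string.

029c

Key "v6pkv2dx" = 76 36 70 6b 76 32 64 78 is 8 bytes > B = 7, so hash it first: H(key) = 03 0b, then zero-pad to 7 bytes: K' = 03 0b 00 00 00 00 00.
K' ⊕ ipad = 35 3d 36 36 36 36 36.  K' ⊕ opad = 5f 57 5c 5c 5c 5c 5c.
Inner input = (K'⊕ipad) ∥ m = 35 3d 36 36 36 36 36 ∥ 33 1f 46.
Inner hash: sum = 53+61+54+54+54+54+54+51+31+70 = 536 → 02 18.
Outer input = (K'⊕opad) ∥ inner = 5f 57 5c 5c 5c 5c 5c ∥ 02 18.
Outer hash (tag): sum = 95+87+92+92+92+92+92+2+24 = 668 → 02 9c.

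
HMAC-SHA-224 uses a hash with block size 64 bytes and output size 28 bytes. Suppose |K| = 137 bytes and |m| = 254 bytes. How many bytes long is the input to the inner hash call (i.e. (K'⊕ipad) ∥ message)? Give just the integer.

318

Key is 137 > 64 bytes, so it is hashed to 28 bytes then zero-padded to 64: |K'| = 64.
Inner input = (K'⊕ipad) ∥ m → 64 + 254 = 318 bytes.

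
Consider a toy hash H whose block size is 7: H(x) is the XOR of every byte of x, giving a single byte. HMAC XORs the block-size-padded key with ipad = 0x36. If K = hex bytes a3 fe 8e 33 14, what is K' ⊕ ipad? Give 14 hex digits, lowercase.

95c8b805223636

Key hex bytes a3 fe 8e 33 14 is 5 bytes ≤ B = 7; zero-pad to 7 bytes: K' = a3 fe 8e 33 14 00 00.
XOR each byte with 0x36: a3⊕36=95, fe⊕36=c8, 8e⊕36=b8, 33⊕36=05, 14⊕36=22, 00⊕36=36, 00⊕36=36.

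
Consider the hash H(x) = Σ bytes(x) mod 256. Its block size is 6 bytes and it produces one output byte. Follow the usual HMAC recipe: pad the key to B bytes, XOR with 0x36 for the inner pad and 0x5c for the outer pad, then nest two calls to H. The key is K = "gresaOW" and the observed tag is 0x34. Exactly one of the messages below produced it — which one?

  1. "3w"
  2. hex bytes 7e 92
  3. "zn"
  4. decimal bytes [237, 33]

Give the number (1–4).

3

Key "gresaOW" = 67 72 65 73 61 4f 57 is 7 bytes > B = 6, so hash it first: H(key) = b8, then zero-pad to 6 bytes: K' = b8 00 00 00 00 00.
K' ⊕ ipad = 8e 36 36 36 36 36; K' ⊕ opad = e4 5c 5c 5c 5c 5c.
m1: inner = H(8e 36 36 36 36 36 33 77) = 46; tag = H(e4 5c 5c 5c 5c 5c 46) = f6
m2: inner = H(8e 36 36 36 36 36 7e 92) = ac; tag = H(e4 5c 5c 5c 5c 5c ac) = 5c
m3: inner = H(8e 36 36 36 36 36 7a 6e) = 84; tag = H(e4 5c 5c 5c 5c 5c 84) = 34 ← matches
m4: inner = H(8e 36 36 36 36 36 ed 21) = aa; tag = H(e4 5c 5c 5c 5c 5c aa) = 5a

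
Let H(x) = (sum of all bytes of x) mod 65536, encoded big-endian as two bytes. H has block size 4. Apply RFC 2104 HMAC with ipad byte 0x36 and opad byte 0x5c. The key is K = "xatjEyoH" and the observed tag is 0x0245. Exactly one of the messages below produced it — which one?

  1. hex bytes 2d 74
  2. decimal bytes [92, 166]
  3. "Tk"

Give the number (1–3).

2

Key "xatjEyoH" = 78 61 74 6a 45 79 6f 48 is 8 bytes > B = 4, so hash it first: H(key) = 03 2c, then zero-pad to 4 bytes: K' = 03 2c 00 00.
K' ⊕ ipad = 35 1a 36 36; K' ⊕ opad = 5f 70 5c 5c.
m1: inner = H(35 1a 36 36 2d 74) = 01 5c; tag = H(5f 70 5c 5c 01 5c) = 01e4
m2: inner = H(35 1a 36 36 5c a6) = 01 bd; tag = H(5f 70 5c 5c 01 bd) = 0245 ← matches
m3: inner = H(35 1a 36 36 54 6b) = 01 7a; tag = H(5f 70 5c 5c 01 7a) = 0202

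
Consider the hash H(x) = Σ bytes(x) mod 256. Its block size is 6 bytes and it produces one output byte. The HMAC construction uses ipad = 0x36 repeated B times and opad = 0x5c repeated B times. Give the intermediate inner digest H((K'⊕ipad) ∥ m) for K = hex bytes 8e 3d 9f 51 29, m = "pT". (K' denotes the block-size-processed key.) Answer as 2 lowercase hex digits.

Key hex bytes 8e 3d 9f 51 29 is 5 bytes ≤ B = 6; zero-pad to 6 bytes: K' = 8e 3d 9f 51 29 00.
K' ⊕ ipad = b8 0b a9 67 1f 36.
Inner input = b8 0b a9 67 1f 36 ∥ 70 54.
Inner hash: sum = 184+11+169+103+31+54+112+84 = 748; mod 256 = 236 → ec.

ec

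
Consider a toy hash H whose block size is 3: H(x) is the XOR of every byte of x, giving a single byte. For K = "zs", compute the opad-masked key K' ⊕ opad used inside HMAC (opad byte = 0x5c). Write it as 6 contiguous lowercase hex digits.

Key "zs" = 7a 73 is 2 bytes ≤ B = 3; zero-pad to 3 bytes: K' = 7a 73 00.
XOR each byte with 0x5c: 7a⊕5c=26, 73⊕5c=2f, 00⊕5c=5c.

262f5c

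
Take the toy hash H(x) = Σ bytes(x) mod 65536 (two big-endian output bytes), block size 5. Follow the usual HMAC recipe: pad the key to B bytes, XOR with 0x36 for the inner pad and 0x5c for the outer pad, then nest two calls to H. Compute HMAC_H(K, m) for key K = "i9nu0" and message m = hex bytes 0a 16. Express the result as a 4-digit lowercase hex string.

0191

Key "i9nu0" = 69 39 6e 75 30 is exactly B = 5 bytes: K' = 69 39 6e 75 30.
K' ⊕ ipad = 5f 0f 58 43 06.  K' ⊕ opad = 35 65 32 29 6c.
Inner input = (K'⊕ipad) ∥ m = 5f 0f 58 43 06 ∥ 0a 16.
Inner hash: sum = 95+15+88+67+6+10+22 = 303 → 01 2f.
Outer input = (K'⊕opad) ∥ inner = 35 65 32 29 6c ∥ 01 2f.
Outer hash (tag): sum = 53+101+50+41+108+1+47 = 401 → 01 91.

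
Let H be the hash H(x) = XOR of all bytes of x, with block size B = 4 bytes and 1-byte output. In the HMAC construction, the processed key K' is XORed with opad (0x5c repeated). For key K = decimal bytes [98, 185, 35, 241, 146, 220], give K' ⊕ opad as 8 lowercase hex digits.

1b5c5c5c

Key decimal bytes [98, 185, 35, 241, 146, 220] = 62 b9 23 f1 92 dc is 6 bytes > B = 4, so hash it first: H(key) = 47, then zero-pad to 4 bytes: K' = 47 00 00 00.
XOR each byte with 0x5c: 47⊕5c=1b, 00⊕5c=5c, 00⊕5c=5c, 00⊕5c=5c.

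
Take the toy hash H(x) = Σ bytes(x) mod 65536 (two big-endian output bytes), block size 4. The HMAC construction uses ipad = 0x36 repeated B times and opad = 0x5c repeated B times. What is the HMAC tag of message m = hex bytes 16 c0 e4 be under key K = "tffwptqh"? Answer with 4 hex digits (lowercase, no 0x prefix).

Key "tffwptqh" = 74 66 66 77 70 74 71 68 is 8 bytes > B = 4, so hash it first: H(key) = 03 74, then zero-pad to 4 bytes: K' = 03 74 00 00.
K' ⊕ ipad = 35 42 36 36.  K' ⊕ opad = 5f 28 5c 5c.
Inner input = (K'⊕ipad) ∥ m = 35 42 36 36 ∥ 16 c0 e4 be.
Inner hash: sum = 53+66+54+54+22+192+228+190 = 859 → 03 5b.
Outer input = (K'⊕opad) ∥ inner = 5f 28 5c 5c ∥ 03 5b.
Outer hash (tag): sum = 95+40+92+92+3+91 = 413 → 01 9d.

019d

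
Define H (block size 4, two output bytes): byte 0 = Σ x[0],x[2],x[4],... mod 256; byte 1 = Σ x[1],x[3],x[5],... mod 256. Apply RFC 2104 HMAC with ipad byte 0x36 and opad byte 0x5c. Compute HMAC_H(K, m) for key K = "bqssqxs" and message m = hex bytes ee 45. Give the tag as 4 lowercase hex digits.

Key "bqssqxs" = 62 71 73 73 71 78 73 is 7 bytes > B = 4, so hash it first: H(key) = b9 5c, then zero-pad to 4 bytes: K' = b9 5c 00 00.
K' ⊕ ipad = 8f 6a 36 36.  K' ⊕ opad = e5 00 5c 5c.
Inner input = (K'⊕ipad) ∥ m = 8f 6a 36 36 ∥ ee 45.
Inner hash: even-index sum = 435 mod 256 = 179; odd-index sum = 229 mod 256 = 229 → b3 e5.
Outer input = (K'⊕opad) ∥ inner = e5 00 5c 5c ∥ b3 e5.
Outer hash (tag): even-index sum = 500 mod 256 = 244; odd-index sum = 321 mod 256 = 65 → f4 41.

f441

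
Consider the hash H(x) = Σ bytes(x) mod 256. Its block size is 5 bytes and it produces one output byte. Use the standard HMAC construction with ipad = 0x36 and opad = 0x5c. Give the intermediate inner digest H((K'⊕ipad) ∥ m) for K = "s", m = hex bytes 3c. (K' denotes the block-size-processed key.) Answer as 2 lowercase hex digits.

59

Key "s" = 73 is 1 byte ≤ B = 5; zero-pad to 5 bytes: K' = 73 00 00 00 00.
K' ⊕ ipad = 45 36 36 36 36.
Inner input = 45 36 36 36 36 ∥ 3c.
Inner hash: sum = 69+54+54+54+54+60 = 345; mod 256 = 89 → 59.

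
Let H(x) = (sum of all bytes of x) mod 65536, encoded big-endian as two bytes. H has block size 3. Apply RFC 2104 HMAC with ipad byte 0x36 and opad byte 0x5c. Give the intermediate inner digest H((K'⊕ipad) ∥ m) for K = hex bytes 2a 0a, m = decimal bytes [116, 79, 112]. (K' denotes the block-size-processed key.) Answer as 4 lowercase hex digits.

01c1

Key hex bytes 2a 0a is 2 bytes ≤ B = 3; zero-pad to 3 bytes: K' = 2a 0a 00.
K' ⊕ ipad = 1c 3c 36.
Inner input = 1c 3c 36 ∥ 74 4f 70.
Inner hash: sum = 28+60+54+116+79+112 = 449 → 01 c1.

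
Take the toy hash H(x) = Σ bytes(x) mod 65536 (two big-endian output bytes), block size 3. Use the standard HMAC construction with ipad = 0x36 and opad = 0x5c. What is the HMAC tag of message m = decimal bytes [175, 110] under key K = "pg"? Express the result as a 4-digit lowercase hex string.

01ae

Key "pg" = 70 67 is 2 bytes ≤ B = 3; zero-pad to 3 bytes: K' = 70 67 00.
K' ⊕ ipad = 46 51 36.  K' ⊕ opad = 2c 3b 5c.
Inner input = (K'⊕ipad) ∥ m = 46 51 36 ∥ af 6e.
Inner hash: sum = 70+81+54+175+110 = 490 → 01 ea.
Outer input = (K'⊕opad) ∥ inner = 2c 3b 5c ∥ 01 ea.
Outer hash (tag): sum = 44+59+92+1+234 = 430 → 01 ae.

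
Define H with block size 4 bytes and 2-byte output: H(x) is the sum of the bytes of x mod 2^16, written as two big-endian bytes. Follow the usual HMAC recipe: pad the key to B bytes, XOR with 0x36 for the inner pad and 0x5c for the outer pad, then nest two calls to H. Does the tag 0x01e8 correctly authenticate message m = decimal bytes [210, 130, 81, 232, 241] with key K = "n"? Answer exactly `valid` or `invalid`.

Key "n" = 6e is 1 byte ≤ B = 4; zero-pad to 4 bytes: K' = 6e 00 00 00.
K' ⊕ ipad = 58 36 36 36; K' ⊕ opad = 32 5c 5c 5c.
Inner hash: sum = 88+54+54+54+210+130+81+232+241 = 1144 → 04 78.
Outer hash (recomputed tag): sum = 50+92+92+92+4+120 = 450 → 01 c2.
Recomputed tag = 01c2; claimed = 01e8 → mismatch.

invalid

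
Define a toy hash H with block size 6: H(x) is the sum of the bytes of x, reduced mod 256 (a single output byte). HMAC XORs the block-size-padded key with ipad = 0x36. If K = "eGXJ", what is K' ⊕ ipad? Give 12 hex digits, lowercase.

Key "eGXJ" = 65 47 58 4a is 4 bytes ≤ B = 6; zero-pad to 6 bytes: K' = 65 47 58 4a 00 00.
XOR each byte with 0x36: 65⊕36=53, 47⊕36=71, 58⊕36=6e, 4a⊕36=7c, 00⊕36=36, 00⊕36=36.

53716e7c3636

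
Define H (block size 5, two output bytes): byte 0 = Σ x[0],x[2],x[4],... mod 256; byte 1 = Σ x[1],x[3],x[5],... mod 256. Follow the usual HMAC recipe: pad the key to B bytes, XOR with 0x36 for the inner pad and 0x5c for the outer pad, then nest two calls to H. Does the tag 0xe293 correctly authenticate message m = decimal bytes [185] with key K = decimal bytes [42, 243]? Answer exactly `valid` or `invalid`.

Key decimal bytes [42, 243] = 2a f3 is 2 bytes ≤ B = 5; zero-pad to 5 bytes: K' = 2a f3 00 00 00.
K' ⊕ ipad = 1c c5 36 36 36; K' ⊕ opad = 76 af 5c 5c 5c.
Inner hash: even-index sum = 136 mod 256 = 136; odd-index sum = 436 mod 256 = 180 → 88 b4.
Outer hash (recomputed tag): even-index sum = 482 mod 256 = 226; odd-index sum = 403 mod 256 = 147 → e2 93.
Recomputed tag = e293; claimed = e293 → match.

valid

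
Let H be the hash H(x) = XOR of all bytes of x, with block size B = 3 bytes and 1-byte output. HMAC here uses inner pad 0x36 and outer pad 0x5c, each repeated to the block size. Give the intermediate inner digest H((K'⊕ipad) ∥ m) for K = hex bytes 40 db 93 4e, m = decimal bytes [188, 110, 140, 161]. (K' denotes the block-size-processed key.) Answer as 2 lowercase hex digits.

8f

Key hex bytes 40 db 93 4e is 4 bytes > B = 3, so hash it first: H(key) = 46, then zero-pad to 3 bytes: K' = 46 00 00.
K' ⊕ ipad = 70 36 36.
Inner input = 70 36 36 ∥ bc 6e 8c a1.
Inner hash: XOR 70⊕36⊕36⊕bc⊕6e⊕8c⊕a1 = 8f.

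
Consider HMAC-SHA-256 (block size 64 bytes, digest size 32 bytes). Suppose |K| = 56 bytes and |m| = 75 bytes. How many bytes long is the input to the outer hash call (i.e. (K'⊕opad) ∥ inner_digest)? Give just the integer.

Key is 56 ≤ 64 bytes, zero-padded: |K'| = 64.
Outer input = (K'⊕opad) ∥ H(inner) → 64 + 32 = 96 bytes.

96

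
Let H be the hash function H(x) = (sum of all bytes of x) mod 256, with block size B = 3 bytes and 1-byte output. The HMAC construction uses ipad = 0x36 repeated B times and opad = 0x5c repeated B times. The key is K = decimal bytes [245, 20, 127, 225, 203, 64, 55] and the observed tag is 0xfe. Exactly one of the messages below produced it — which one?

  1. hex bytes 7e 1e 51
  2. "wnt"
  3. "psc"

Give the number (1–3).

Key decimal bytes [245, 20, 127, 225, 203, 64, 55] = f5 14 7f e1 cb 40 37 is 7 bytes > B = 3, so hash it first: H(key) = ab, then zero-pad to 3 bytes: K' = ab 00 00.
K' ⊕ ipad = 9d 36 36; K' ⊕ opad = f7 5c 5c.
m1: inner = H(9d 36 36 7e 1e 51) = f6; tag = H(f7 5c 5c f6) = a5
m2: inner = H(9d 36 36 77 6e 74) = 62; tag = H(f7 5c 5c 62) = 11
m3: inner = H(9d 36 36 70 73 63) = 4f; tag = H(f7 5c 5c 4f) = fe ← matches

3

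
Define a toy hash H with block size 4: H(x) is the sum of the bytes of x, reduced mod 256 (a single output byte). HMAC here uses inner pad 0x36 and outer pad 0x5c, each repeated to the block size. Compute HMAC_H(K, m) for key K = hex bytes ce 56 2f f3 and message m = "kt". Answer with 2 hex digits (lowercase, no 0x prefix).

Key hex bytes ce 56 2f f3 is exactly B = 4 bytes: K' = ce 56 2f f3.
K' ⊕ ipad = f8 60 19 c5.  K' ⊕ opad = 92 0a 73 af.
Inner input = (K'⊕ipad) ∥ m = f8 60 19 c5 ∥ 6b 74.
Inner hash: sum = 248+96+25+197+107+116 = 789; mod 256 = 21 → 15.
Outer input = (K'⊕opad) ∥ inner = 92 0a 73 af ∥ 15.
Outer hash (tag): sum = 146+10+115+175+21 = 467; mod 256 = 211 → d3.

d3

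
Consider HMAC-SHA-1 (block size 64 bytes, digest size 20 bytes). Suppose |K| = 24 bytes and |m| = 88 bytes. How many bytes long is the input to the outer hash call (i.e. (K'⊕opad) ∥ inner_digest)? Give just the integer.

Key is 24 ≤ 64 bytes, zero-padded: |K'| = 64.
Outer input = (K'⊕opad) ∥ H(inner) → 64 + 20 = 84 bytes.

84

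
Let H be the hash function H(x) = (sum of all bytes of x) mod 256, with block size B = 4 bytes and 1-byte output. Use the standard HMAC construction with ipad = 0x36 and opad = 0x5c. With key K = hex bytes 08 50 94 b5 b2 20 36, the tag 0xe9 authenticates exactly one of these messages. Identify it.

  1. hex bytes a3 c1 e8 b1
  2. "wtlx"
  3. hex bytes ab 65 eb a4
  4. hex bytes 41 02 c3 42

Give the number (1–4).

3

Key hex bytes 08 50 94 b5 b2 20 36 is 7 bytes > B = 4, so hash it first: H(key) = a9, then zero-pad to 4 bytes: K' = a9 00 00 00.
K' ⊕ ipad = 9f 36 36 36; K' ⊕ opad = f5 5c 5c 5c.
m1: inner = H(9f 36 36 36 a3 c1 e8 b1) = 3e; tag = H(f5 5c 5c 5c 3e) = 47
m2: inner = H(9f 36 36 36 77 74 6c 78) = 10; tag = H(f5 5c 5c 5c 10) = 19
m3: inner = H(9f 36 36 36 ab 65 eb a4) = e0; tag = H(f5 5c 5c 5c e0) = e9 ← matches
m4: inner = H(9f 36 36 36 41 02 c3 42) = 89; tag = H(f5 5c 5c 5c 89) = 92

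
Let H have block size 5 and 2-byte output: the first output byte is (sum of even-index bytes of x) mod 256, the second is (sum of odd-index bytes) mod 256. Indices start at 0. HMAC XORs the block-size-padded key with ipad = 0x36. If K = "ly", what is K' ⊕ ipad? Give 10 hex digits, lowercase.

5a4f363636

Key "ly" = 6c 79 is 2 bytes ≤ B = 5; zero-pad to 5 bytes: K' = 6c 79 00 00 00.
XOR each byte with 0x36: 6c⊕36=5a, 79⊕36=4f, 00⊕36=36, 00⊕36=36, 00⊕36=36.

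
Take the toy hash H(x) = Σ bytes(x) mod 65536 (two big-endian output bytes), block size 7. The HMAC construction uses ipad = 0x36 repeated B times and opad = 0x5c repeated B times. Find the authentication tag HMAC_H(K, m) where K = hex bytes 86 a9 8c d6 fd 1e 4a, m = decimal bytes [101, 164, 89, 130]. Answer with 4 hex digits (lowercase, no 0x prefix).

0464

Key hex bytes 86 a9 8c d6 fd 1e 4a is exactly B = 7 bytes: K' = 86 a9 8c d6 fd 1e 4a.
K' ⊕ ipad = b0 9f ba e0 cb 28 7c.  K' ⊕ opad = da f5 d0 8a a1 42 16.
Inner input = (K'⊕ipad) ∥ m = b0 9f ba e0 cb 28 7c ∥ 65 a4 59 82.
Inner hash: sum = 176+159+186+224+203+40+124+101+164+89+130 = 1596 → 06 3c.
Outer input = (K'⊕opad) ∥ inner = da f5 d0 8a a1 42 16 ∥ 06 3c.
Outer hash (tag): sum = 218+245+208+138+161+66+22+6+60 = 1124 → 04 64.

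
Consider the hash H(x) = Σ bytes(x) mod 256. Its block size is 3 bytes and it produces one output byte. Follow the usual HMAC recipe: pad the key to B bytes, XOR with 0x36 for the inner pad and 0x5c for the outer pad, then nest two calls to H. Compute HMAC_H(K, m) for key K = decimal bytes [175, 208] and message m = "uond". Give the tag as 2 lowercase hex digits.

Key decimal bytes [175, 208] = af d0 is 2 bytes ≤ B = 3; zero-pad to 3 bytes: K' = af d0 00.
K' ⊕ ipad = 99 e6 36.  K' ⊕ opad = f3 8c 5c.
Inner input = (K'⊕ipad) ∥ m = 99 e6 36 ∥ 75 6f 6e 64.
Inner hash: sum = 153+230+54+117+111+110+100 = 875; mod 256 = 107 → 6b.
Outer input = (K'⊕opad) ∥ inner = f3 8c 5c ∥ 6b.
Outer hash (tag): sum = 243+140+92+107 = 582; mod 256 = 70 → 46.

46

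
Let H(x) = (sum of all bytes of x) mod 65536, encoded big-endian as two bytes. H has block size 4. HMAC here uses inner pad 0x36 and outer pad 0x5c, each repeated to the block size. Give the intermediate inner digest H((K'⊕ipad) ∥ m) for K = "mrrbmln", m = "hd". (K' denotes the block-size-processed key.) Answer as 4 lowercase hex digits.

Key "mrrbmln" = 6d 72 72 62 6d 6c 6e is 7 bytes > B = 4, so hash it first: H(key) = 02 fa, then zero-pad to 4 bytes: K' = 02 fa 00 00.
K' ⊕ ipad = 34 cc 36 36.
Inner input = 34 cc 36 36 ∥ 68 64.
Inner hash: sum = 52+204+54+54+104+100 = 568 → 02 38.

0238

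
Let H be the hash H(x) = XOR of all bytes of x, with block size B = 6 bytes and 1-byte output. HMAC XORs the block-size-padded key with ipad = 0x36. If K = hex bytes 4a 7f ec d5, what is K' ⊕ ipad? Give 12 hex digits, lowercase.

7c49dae33636

Key hex bytes 4a 7f ec d5 is 4 bytes ≤ B = 6; zero-pad to 6 bytes: K' = 4a 7f ec d5 00 00.
XOR each byte with 0x36: 4a⊕36=7c, 7f⊕36=49, ec⊕36=da, d5⊕36=e3, 00⊕36=36, 00⊕36=36.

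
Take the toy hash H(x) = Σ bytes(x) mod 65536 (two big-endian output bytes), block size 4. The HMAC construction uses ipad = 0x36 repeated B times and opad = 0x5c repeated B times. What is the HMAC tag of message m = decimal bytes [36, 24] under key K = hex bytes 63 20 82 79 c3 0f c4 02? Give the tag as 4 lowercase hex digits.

Key hex bytes 63 20 82 79 c3 0f c4 02 is 8 bytes > B = 4, so hash it first: H(key) = 03 16, then zero-pad to 4 bytes: K' = 03 16 00 00.
K' ⊕ ipad = 35 20 36 36.  K' ⊕ opad = 5f 4a 5c 5c.
Inner input = (K'⊕ipad) ∥ m = 35 20 36 36 ∥ 24 18.
Inner hash: sum = 53+32+54+54+36+24 = 253 → 00 fd.
Outer input = (K'⊕opad) ∥ inner = 5f 4a 5c 5c ∥ 00 fd.
Outer hash (tag): sum = 95+74+92+92+0+253 = 606 → 02 5e.

025e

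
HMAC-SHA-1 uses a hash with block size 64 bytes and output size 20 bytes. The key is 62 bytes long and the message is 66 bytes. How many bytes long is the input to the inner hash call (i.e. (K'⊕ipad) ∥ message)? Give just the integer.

130

Key is 62 ≤ 64 bytes, zero-padded: |K'| = 64.
Inner input = (K'⊕ipad) ∥ m → 64 + 66 = 130 bytes.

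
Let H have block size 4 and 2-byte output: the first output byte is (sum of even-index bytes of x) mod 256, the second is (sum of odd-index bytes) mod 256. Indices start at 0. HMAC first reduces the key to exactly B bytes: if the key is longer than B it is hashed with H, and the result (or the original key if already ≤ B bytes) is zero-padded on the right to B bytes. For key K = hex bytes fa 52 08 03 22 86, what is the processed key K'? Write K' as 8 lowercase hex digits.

24db0000

|K| = 6 > B = 4, so first hash the key.
H(K): even-index sum = 292 mod 256 = 36; odd-index sum = 219 mod 256 = 219 → 24 db.
Zero-pad H(K) = 24 db to 4 bytes: K' = 24 db 00 00.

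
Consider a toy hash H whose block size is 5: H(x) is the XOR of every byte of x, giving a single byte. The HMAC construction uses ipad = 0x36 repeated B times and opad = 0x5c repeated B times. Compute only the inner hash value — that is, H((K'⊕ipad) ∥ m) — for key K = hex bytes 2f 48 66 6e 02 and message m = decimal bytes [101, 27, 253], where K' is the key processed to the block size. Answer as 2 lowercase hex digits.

Key hex bytes 2f 48 66 6e 02 is exactly B = 5 bytes: K' = 2f 48 66 6e 02.
K' ⊕ ipad = 19 7e 50 58 34.
Inner input = 19 7e 50 58 34 ∥ 65 1b fd.
Inner hash: XOR 19⊕7e⊕50⊕58⊕34⊕65⊕1b⊕fd = d8.

d8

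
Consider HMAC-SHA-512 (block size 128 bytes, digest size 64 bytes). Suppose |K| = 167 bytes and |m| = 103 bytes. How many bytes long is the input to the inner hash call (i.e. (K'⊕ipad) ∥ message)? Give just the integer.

231

Key is 167 > 128 bytes, so it is hashed to 64 bytes then zero-padded to 128: |K'| = 128.
Inner input = (K'⊕ipad) ∥ m → 128 + 103 = 231 bytes.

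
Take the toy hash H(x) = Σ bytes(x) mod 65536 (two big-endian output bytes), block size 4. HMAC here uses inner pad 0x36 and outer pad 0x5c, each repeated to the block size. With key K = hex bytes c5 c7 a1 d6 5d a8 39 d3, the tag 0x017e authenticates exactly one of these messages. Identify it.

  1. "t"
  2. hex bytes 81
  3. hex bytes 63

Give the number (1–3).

3

Key hex bytes c5 c7 a1 d6 5d a8 39 d3 is 8 bytes > B = 4, so hash it first: H(key) = 05 14, then zero-pad to 4 bytes: K' = 05 14 00 00.
K' ⊕ ipad = 33 22 36 36; K' ⊕ opad = 59 48 5c 5c.
m1: inner = H(33 22 36 36 74) = 01 35; tag = H(59 48 5c 5c 01 35) = 018f
m2: inner = H(33 22 36 36 81) = 01 42; tag = H(59 48 5c 5c 01 42) = 019c
m3: inner = H(33 22 36 36 63) = 01 24; tag = H(59 48 5c 5c 01 24) = 017e ← matches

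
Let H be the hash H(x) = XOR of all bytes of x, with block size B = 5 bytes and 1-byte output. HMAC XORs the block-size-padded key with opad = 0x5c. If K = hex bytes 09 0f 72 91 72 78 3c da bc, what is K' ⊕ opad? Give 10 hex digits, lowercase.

Key hex bytes 09 0f 72 91 72 78 3c da bc is 9 bytes > B = 5, so hash it first: H(key) = b5, then zero-pad to 5 bytes: K' = b5 00 00 00 00.
XOR each byte with 0x5c: b5⊕5c=e9, 00⊕5c=5c, 00⊕5c=5c, 00⊕5c=5c, 00⊕5c=5c.

e95c5c5c5c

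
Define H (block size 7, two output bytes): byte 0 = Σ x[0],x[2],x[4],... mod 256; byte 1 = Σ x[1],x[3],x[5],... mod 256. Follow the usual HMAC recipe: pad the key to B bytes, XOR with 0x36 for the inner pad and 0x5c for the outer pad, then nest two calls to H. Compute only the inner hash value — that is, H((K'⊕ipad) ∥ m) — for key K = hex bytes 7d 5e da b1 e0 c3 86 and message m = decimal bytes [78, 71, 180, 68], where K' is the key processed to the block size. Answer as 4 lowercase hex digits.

48e6

Key hex bytes 7d 5e da b1 e0 c3 86 is exactly B = 7 bytes: K' = 7d 5e da b1 e0 c3 86.
K' ⊕ ipad = 4b 68 ec 87 d6 f5 b0.
Inner input = 4b 68 ec 87 d6 f5 b0 ∥ 4e 47 b4 44.
Inner hash: even-index sum = 840 mod 256 = 72; odd-index sum = 742 mod 256 = 230 → 48 e6.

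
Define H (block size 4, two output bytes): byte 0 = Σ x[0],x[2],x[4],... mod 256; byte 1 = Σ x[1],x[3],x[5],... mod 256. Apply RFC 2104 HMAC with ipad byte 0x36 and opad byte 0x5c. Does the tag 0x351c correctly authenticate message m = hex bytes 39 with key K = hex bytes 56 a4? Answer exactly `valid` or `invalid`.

valid

Key hex bytes 56 a4 is 2 bytes ≤ B = 4; zero-pad to 4 bytes: K' = 56 a4 00 00.
K' ⊕ ipad = 60 92 36 36; K' ⊕ opad = 0a f8 5c 5c.
Inner hash: even-index sum = 207 mod 256 = 207; odd-index sum = 200 mod 256 = 200 → cf c8.
Outer hash (recomputed tag): even-index sum = 309 mod 256 = 53; odd-index sum = 540 mod 256 = 28 → 35 1c.
Recomputed tag = 351c; claimed = 351c → match.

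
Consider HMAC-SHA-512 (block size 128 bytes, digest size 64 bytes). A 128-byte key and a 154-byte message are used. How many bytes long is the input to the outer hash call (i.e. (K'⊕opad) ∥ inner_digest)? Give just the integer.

Key is 128 ≤ 128 bytes, zero-padded: |K'| = 128.
Outer input = (K'⊕opad) ∥ H(inner) → 128 + 64 = 192 bytes.

192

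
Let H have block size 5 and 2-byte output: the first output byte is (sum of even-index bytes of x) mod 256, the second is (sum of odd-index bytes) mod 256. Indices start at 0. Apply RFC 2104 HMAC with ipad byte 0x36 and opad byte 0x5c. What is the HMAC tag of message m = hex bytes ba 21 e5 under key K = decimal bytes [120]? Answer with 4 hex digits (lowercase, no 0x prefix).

e793

Key decimal bytes [120] = 78 is 1 byte ≤ B = 5; zero-pad to 5 bytes: K' = 78 00 00 00 00.
K' ⊕ ipad = 4e 36 36 36 36.  K' ⊕ opad = 24 5c 5c 5c 5c.
Inner input = (K'⊕ipad) ∥ m = 4e 36 36 36 36 ∥ ba 21 e5.
Inner hash: even-index sum = 219 mod 256 = 219; odd-index sum = 523 mod 256 = 11 → db 0b.
Outer input = (K'⊕opad) ∥ inner = 24 5c 5c 5c 5c ∥ db 0b.
Outer hash (tag): even-index sum = 231 mod 256 = 231; odd-index sum = 403 mod 256 = 147 → e7 93.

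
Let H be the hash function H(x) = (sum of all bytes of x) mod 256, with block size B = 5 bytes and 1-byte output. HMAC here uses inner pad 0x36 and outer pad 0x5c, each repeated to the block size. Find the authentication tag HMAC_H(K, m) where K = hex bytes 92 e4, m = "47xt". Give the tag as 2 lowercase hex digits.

09

Key hex bytes 92 e4 is 2 bytes ≤ B = 5; zero-pad to 5 bytes: K' = 92 e4 00 00 00.
K' ⊕ ipad = a4 d2 36 36 36.  K' ⊕ opad = ce b8 5c 5c 5c.
Inner input = (K'⊕ipad) ∥ m = a4 d2 36 36 36 ∥ 34 37 78 74.
Inner hash: sum = 164+210+54+54+54+52+55+120+116 = 879; mod 256 = 111 → 6f.
Outer input = (K'⊕opad) ∥ inner = ce b8 5c 5c 5c ∥ 6f.
Outer hash (tag): sum = 206+184+92+92+92+111 = 777; mod 256 = 9 → 09.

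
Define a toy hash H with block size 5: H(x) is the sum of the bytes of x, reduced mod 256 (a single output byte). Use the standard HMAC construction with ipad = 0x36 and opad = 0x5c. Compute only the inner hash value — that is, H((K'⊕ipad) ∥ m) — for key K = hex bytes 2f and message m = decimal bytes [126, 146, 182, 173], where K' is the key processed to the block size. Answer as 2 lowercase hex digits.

Key hex bytes 2f is 1 byte ≤ B = 5; zero-pad to 5 bytes: K' = 2f 00 00 00 00.
K' ⊕ ipad = 19 36 36 36 36.
Inner input = 19 36 36 36 36 ∥ 7e 92 b6 ad.
Inner hash: sum = 25+54+54+54+54+126+146+182+173 = 868; mod 256 = 100 → 64.

64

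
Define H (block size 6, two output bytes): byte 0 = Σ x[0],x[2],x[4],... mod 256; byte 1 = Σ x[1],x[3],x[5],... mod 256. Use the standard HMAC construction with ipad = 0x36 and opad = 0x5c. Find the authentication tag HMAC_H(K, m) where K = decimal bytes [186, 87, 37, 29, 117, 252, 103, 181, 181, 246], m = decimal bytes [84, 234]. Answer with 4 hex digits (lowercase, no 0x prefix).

ea82

Key decimal bytes [186, 87, 37, 29, 117, 252, 103, 181, 181, 246] = ba 57 25 1d 75 fc 67 b5 b5 f6 is 10 bytes > B = 6, so hash it first: H(key) = 70 1b, then zero-pad to 6 bytes: K' = 70 1b 00 00 00 00.
K' ⊕ ipad = 46 2d 36 36 36 36.  K' ⊕ opad = 2c 47 5c 5c 5c 5c.
Inner input = (K'⊕ipad) ∥ m = 46 2d 36 36 36 36 ∥ 54 ea.
Inner hash: even-index sum = 262 mod 256 = 6; odd-index sum = 387 mod 256 = 131 → 06 83.
Outer input = (K'⊕opad) ∥ inner = 2c 47 5c 5c 5c 5c ∥ 06 83.
Outer hash (tag): even-index sum = 234 mod 256 = 234; odd-index sum = 386 mod 256 = 130 → ea 82.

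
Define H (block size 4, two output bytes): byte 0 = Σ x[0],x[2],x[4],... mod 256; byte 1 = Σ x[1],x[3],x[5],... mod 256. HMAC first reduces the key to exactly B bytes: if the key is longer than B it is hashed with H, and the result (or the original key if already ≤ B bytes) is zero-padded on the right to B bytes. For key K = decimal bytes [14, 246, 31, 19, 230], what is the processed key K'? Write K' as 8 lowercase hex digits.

13090000

|K| = 5 > B = 4, so first hash the key.
H(K): even-index sum = 275 mod 256 = 19; odd-index sum = 265 mod 256 = 9 → 13 09.
Zero-pad H(K) = 13 09 to 4 bytes: K' = 13 09 00 00.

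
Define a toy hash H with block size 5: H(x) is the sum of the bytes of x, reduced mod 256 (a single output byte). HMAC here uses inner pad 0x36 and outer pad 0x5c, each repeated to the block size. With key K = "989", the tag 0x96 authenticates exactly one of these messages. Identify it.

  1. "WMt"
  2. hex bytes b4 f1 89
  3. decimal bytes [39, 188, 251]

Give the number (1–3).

Key "989" = 39 38 39 is 3 bytes ≤ B = 5; zero-pad to 5 bytes: K' = 39 38 39 00 00.
K' ⊕ ipad = 0f 0e 0f 36 36; K' ⊕ opad = 65 64 65 5c 5c.
m1: inner = H(0f 0e 0f 36 36 57 4d 74) = b0; tag = H(65 64 65 5c 5c b0) = 96 ← matches
m2: inner = H(0f 0e 0f 36 36 b4 f1 89) = c6; tag = H(65 64 65 5c 5c c6) = ac
m3: inner = H(0f 0e 0f 36 36 27 bc fb) = 76; tag = H(65 64 65 5c 5c 76) = 5c

1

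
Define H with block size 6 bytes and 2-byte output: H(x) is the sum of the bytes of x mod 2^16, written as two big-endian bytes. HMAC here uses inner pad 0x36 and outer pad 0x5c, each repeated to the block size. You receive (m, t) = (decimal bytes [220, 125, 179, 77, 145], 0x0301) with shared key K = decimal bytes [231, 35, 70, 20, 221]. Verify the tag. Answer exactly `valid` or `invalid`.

Key decimal bytes [231, 35, 70, 20, 221] = e7 23 46 14 dd is 5 bytes ≤ B = 6; zero-pad to 6 bytes: K' = e7 23 46 14 dd 00.
K' ⊕ ipad = d1 15 70 22 eb 36; K' ⊕ opad = bb 7f 1a 48 81 5c.
Inner hash: sum = 209+21+112+34+235+54+220+125+179+77+145 = 1411 → 05 83.
Outer hash (recomputed tag): sum = 187+127+26+72+129+92+5+131 = 769 → 03 01.
Recomputed tag = 0301; claimed = 0301 → match.

valid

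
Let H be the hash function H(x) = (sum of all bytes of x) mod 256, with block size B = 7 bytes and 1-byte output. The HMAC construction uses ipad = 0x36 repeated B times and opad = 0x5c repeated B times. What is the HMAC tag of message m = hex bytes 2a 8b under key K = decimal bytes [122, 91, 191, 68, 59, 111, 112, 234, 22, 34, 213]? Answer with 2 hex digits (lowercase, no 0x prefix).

b5

Key decimal bytes [122, 91, 191, 68, 59, 111, 112, 234, 22, 34, 213] = 7a 5b bf 44 3b 6f 70 ea 16 22 d5 is 11 bytes > B = 7, so hash it first: H(key) = e9, then zero-pad to 7 bytes: K' = e9 00 00 00 00 00 00.
K' ⊕ ipad = df 36 36 36 36 36 36.  K' ⊕ opad = b5 5c 5c 5c 5c 5c 5c.
Inner input = (K'⊕ipad) ∥ m = df 36 36 36 36 36 36 ∥ 2a 8b.
Inner hash: sum = 223+54+54+54+54+54+54+42+139 = 728; mod 256 = 216 → d8.
Outer input = (K'⊕opad) ∥ inner = b5 5c 5c 5c 5c 5c 5c ∥ d8.
Outer hash (tag): sum = 181+92+92+92+92+92+92+216 = 949; mod 256 = 181 → b5.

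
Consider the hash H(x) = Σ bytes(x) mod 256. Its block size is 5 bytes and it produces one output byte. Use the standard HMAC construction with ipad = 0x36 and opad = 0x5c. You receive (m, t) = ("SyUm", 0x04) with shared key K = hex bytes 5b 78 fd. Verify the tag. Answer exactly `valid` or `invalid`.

Key hex bytes 5b 78 fd is 3 bytes ≤ B = 5; zero-pad to 5 bytes: K' = 5b 78 fd 00 00.
K' ⊕ ipad = 6d 4e cb 36 36; K' ⊕ opad = 07 24 a1 5c 5c.
Inner hash: sum = 109+78+203+54+54+83+121+85+109 = 896; mod 256 = 128 → 80.
Outer hash (recomputed tag): sum = 7+36+161+92+92+128 = 516; mod 256 = 4 → 04.
Recomputed tag = 04; claimed = 04 → match.

valid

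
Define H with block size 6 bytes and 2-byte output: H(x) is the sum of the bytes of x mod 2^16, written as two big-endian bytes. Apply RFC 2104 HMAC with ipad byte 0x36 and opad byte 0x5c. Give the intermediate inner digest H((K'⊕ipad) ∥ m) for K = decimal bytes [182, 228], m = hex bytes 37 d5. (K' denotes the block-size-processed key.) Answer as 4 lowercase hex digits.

0336

Key decimal bytes [182, 228] = b6 e4 is 2 bytes ≤ B = 6; zero-pad to 6 bytes: K' = b6 e4 00 00 00 00.
K' ⊕ ipad = 80 d2 36 36 36 36.
Inner input = 80 d2 36 36 36 36 ∥ 37 d5.
Inner hash: sum = 128+210+54+54+54+54+55+213 = 822 → 03 36.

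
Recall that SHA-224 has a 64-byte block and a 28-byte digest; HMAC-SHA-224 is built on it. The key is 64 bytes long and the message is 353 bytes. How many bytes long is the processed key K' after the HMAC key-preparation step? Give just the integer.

Key is 64 ≤ 64 bytes, zero-padded: |K'| = 64.

64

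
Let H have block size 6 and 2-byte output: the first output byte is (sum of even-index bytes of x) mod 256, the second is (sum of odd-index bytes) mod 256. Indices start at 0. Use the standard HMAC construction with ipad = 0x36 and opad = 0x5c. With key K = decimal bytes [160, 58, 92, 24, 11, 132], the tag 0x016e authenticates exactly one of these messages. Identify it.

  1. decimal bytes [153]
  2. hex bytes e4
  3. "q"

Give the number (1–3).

Key decimal bytes [160, 58, 92, 24, 11, 132] = a0 3a 5c 18 0b 84 is exactly B = 6 bytes: K' = a0 3a 5c 18 0b 84.
K' ⊕ ipad = 96 0c 6a 2e 3d b2; K' ⊕ opad = fc 66 00 44 57 d8.
m1: inner = H(96 0c 6a 2e 3d b2 99) = d6 ec; tag = H(fc 66 00 44 57 d8 d6 ec) = 296e
m2: inner = H(96 0c 6a 2e 3d b2 e4) = 21 ec; tag = H(fc 66 00 44 57 d8 21 ec) = 746e
m3: inner = H(96 0c 6a 2e 3d b2 71) = ae ec; tag = H(fc 66 00 44 57 d8 ae ec) = 016e ← matches

3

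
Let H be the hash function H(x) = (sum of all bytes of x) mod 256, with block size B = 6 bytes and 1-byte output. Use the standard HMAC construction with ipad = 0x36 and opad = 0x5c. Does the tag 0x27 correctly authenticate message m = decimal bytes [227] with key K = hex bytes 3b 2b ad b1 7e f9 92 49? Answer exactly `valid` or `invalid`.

valid

Key hex bytes 3b 2b ad b1 7e f9 92 49 is 8 bytes > B = 6, so hash it first: H(key) = 16, then zero-pad to 6 bytes: K' = 16 00 00 00 00 00.
K' ⊕ ipad = 20 36 36 36 36 36; K' ⊕ opad = 4a 5c 5c 5c 5c 5c.
Inner hash: sum = 32+54+54+54+54+54+227 = 529; mod 256 = 17 → 11.
Outer hash (recomputed tag): sum = 74+92+92+92+92+92+17 = 551; mod 256 = 39 → 27.
Recomputed tag = 27; claimed = 27 → match.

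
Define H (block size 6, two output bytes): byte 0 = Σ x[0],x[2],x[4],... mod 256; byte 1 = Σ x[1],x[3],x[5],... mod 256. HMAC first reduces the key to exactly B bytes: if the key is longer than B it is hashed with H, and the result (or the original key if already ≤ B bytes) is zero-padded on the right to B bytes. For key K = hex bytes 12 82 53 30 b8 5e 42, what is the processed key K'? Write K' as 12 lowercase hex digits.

|K| = 7 > B = 6, so first hash the key.
H(K): even-index sum = 351 mod 256 = 95; odd-index sum = 272 mod 256 = 16 → 5f 10.
Zero-pad H(K) = 5f 10 to 6 bytes: K' = 5f 10 00 00 00 00.

5f1000000000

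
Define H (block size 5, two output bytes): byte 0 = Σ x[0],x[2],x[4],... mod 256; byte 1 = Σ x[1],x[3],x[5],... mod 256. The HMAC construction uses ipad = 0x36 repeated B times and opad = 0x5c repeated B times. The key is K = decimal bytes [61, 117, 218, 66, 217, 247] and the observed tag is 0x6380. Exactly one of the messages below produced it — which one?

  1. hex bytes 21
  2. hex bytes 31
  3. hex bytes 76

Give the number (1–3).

2

Key decimal bytes [61, 117, 218, 66, 217, 247] = 3d 75 da 42 d9 f7 is 6 bytes > B = 5, so hash it first: H(key) = f0 ae, then zero-pad to 5 bytes: K' = f0 ae 00 00 00.
K' ⊕ ipad = c6 98 36 36 36; K' ⊕ opad = ac f2 5c 5c 5c.
m1: inner = H(c6 98 36 36 36 21) = 32 ef; tag = H(ac f2 5c 5c 5c 32 ef) = 5380
m2: inner = H(c6 98 36 36 36 31) = 32 ff; tag = H(ac f2 5c 5c 5c 32 ff) = 6380 ← matches
m3: inner = H(c6 98 36 36 36 76) = 32 44; tag = H(ac f2 5c 5c 5c 32 44) = a880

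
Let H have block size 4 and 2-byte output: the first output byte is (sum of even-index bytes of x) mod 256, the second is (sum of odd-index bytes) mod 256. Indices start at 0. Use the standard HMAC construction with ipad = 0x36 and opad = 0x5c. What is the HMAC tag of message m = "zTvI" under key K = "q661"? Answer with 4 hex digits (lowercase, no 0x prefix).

ce7b

Key "q661" = 71 36 36 31 is exactly B = 4 bytes: K' = 71 36 36 31.
K' ⊕ ipad = 47 00 00 07.  K' ⊕ opad = 2d 6a 6a 6d.
Inner input = (K'⊕ipad) ∥ m = 47 00 00 07 ∥ 7a 54 76 49.
Inner hash: even-index sum = 311 mod 256 = 55; odd-index sum = 164 mod 256 = 164 → 37 a4.
Outer input = (K'⊕opad) ∥ inner = 2d 6a 6a 6d ∥ 37 a4.
Outer hash (tag): even-index sum = 206 mod 256 = 206; odd-index sum = 379 mod 256 = 123 → ce 7b.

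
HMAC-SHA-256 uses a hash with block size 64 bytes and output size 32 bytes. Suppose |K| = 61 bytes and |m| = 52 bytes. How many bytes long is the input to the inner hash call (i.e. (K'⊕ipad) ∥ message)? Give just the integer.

Key is 61 ≤ 64 bytes, zero-padded: |K'| = 64.
Inner input = (K'⊕ipad) ∥ m → 64 + 52 = 116 bytes.

116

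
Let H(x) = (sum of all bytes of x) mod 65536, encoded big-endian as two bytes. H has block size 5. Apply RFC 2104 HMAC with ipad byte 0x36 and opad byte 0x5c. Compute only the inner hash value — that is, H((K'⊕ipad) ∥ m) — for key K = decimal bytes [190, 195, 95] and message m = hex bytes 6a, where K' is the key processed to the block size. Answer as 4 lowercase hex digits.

02bc

Key decimal bytes [190, 195, 95] = be c3 5f is 3 bytes ≤ B = 5; zero-pad to 5 bytes: K' = be c3 5f 00 00.
K' ⊕ ipad = 88 f5 69 36 36.
Inner input = 88 f5 69 36 36 ∥ 6a.
Inner hash: sum = 136+245+105+54+54+106 = 700 → 02 bc.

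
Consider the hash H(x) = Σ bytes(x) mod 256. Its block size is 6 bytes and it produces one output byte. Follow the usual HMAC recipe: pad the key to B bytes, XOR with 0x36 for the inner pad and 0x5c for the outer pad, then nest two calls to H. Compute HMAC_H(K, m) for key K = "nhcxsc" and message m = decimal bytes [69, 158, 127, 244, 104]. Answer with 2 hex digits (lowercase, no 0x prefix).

Key "nhcxsc" = 6e 68 63 78 73 63 is exactly B = 6 bytes: K' = 6e 68 63 78 73 63.
K' ⊕ ipad = 58 5e 55 4e 45 55.  K' ⊕ opad = 32 34 3f 24 2f 3f.
Inner input = (K'⊕ipad) ∥ m = 58 5e 55 4e 45 55 ∥ 45 9e 7f f4 68.
Inner hash: sum = 88+94+85+78+69+85+69+158+127+244+104 = 1201; mod 256 = 177 → b1.
Outer input = (K'⊕opad) ∥ inner = 32 34 3f 24 2f 3f ∥ b1.
Outer hash (tag): sum = 50+52+63+36+47+63+177 = 488; mod 256 = 232 → e8.

e8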